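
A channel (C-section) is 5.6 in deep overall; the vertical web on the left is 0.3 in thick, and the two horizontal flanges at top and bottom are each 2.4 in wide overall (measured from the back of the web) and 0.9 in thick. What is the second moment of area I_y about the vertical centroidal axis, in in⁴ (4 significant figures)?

Decompose the section into non-overlapping parts with the origin at the bottom-left of its bounding rectangle.
Web: 0.3 × 5.6, A = 1.68 in², x = 0.15 in, Ī = 0.0126 in⁴.
Top flange (beyond web): 2.1 × 0.9, A = 1.89 in², x = 1.35 in, Ī = 0.694575 in⁴.
Bottom flange (beyond web): 2.1 × 0.9, A = 1.89 in², x = 1.35 in, Ī = 0.694575 in⁴.
Centroid: x̄ = ΣA·x / ΣA = 0.980769 in.
Transfer each piece to the vertical centroidal axis using Ī + A·d² with d = x − 0.980769:
  web: d = -0.830769 in → contributes +1.1721 in⁴
  top flange (beyond web): d = 0.369231 in → contributes +0.952241 in⁴
  bottom flange (beyond web): d = 0.369231 in → contributes +0.952241 in⁴
Total I = 3.07658 in⁴.

I_y ≈ 3.077 in⁴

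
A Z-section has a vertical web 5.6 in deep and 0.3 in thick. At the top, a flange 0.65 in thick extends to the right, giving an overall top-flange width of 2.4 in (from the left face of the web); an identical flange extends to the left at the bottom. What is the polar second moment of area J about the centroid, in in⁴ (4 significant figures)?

Break the section into simple shapes (no overlaps), measuring from the bottom-left corner of the bounding box.
Web: 0.3 × 5.6, A = 1.68 in², y = 2.8 in, Ī = 4.3904 in⁴.
Top flange (beyond web): 2.1 × 0.65, A = 1.365 in², y = 5.275 in, Ī = 0.0480594 in⁴.
Bottom flange (beyond web): 2.1 × 0.65, A = 1.365 in², y = 0.325 in, Ī = 0.0480594 in⁴.
Centroid: ȳ = ΣA·y / ΣA = 2.8 in.
Transfer each piece to the centroidal x-axis using Ī + A·d² with d = y − 2.8:
  web: d = 0 in → contributes +4.3904 in⁴
  top flange (beyond web): d = 2.475 in → contributes +8.40954 in⁴
  bottom flange (beyond web): d = -2.475 in → contributes +8.40954 in⁴
Total I = 21.2095 in⁴.
For the y-axis: x̄ = 2.25 in.
Repeating about the centroidal y-axis gives I_y = 4.94708 in⁴.
Polar second moment: J = I_x + I_y = 26.1566 in⁴.

J ≈ 26.16 in⁴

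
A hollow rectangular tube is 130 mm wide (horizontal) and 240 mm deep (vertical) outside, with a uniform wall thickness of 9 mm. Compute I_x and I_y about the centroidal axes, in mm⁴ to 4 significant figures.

Decompose the section into non-overlapping parts with the origin at the bottom-left of its bounding rectangle.
Outer rectangle: 130 × 240, A = 31 200 mm², y = 120 mm, Ī = 149 760 000 mm⁴.
Inner void (subtracted): 112 × 222, A = 24 864 mm², y = 120 mm, Ī = 102 116 448 mm⁴.
By symmetry the centroid is at mid-height, ȳ = 120 mm.
All pieces are centred on the centroidal x-axis, so I = ΣĪ (holes subtracted) = 47 643 552 mm⁴.
Repeating about the centroidal y-axis gives I_y = 17 948 832 mm⁴.

I_x ≈ 4.764 × 10⁷ mm⁴, I_y ≈ 1.795 × 10⁷ mm⁴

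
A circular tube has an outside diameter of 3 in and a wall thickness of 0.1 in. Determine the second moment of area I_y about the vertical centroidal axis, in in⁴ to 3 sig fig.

Treat the section as a set of non-overlapping primitives; coordinates are from the bounding-box lower-left.
Outer circle: ⌀3, A = 7.0686 in², x = 1.5 in, Ī = 3.9761 in⁴.
Bore (subtracted): ⌀2.8, A = 6.1575 in², x = 1.5 in, Ī = 3.0172 in⁴.
By symmetry the centroid is at mid-width, x̄ = 1.5 in.
All pieces are centred on the vertical centroidal axis, so I = ΣĪ (holes subtracted) = 0.95889 in⁴.

I_y ≈ 0.959 in⁴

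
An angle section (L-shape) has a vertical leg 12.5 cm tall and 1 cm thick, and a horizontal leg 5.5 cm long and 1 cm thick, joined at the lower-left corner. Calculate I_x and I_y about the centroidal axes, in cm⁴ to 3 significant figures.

I_x ≈ 273 cm⁴, I_y ≈ 33.7 cm⁴

Decompose the section into non-overlapping parts with the origin at the bottom-left of its bounding rectangle.
Vertical leg: 1 × 12.5, A = 12.5 cm², y = 6.25 cm, Ī = 162.76 cm⁴.
Horizontal leg (remainder): 4.5 × 1, A = 4.5 cm², y = 0.5 cm, Ī = 0.375 cm⁴.
Centroid: ȳ = ΣA·y / ΣA = 4.7279 cm.
Transfer each piece to the centroidal x-axis using Ī + A·d² with d = y − 4.7279:
  vertical leg: d = 1.5221 cm → contributes +191.72 cm⁴
  horizontal leg (remainder): d = -4.2279 cm → contributes +80.815 cm⁴
Total I = 272.53 cm⁴.
For the y-axis: x̄ = 1.2279 cm.
Repeating about the centroidal y-axis gives I_y = 33.658 cm⁴.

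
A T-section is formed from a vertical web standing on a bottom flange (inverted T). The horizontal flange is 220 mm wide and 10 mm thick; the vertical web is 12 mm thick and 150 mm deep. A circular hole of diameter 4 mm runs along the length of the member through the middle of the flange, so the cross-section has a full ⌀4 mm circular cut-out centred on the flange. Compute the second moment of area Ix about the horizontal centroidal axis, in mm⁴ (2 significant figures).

Decompose the section into non-overlapping parts with the origin at the bottom-left of its bounding rectangle.
Flange: 220 × 10, A = 2 200 mm², y = 5 mm, Ī = 18 333 mm⁴.
Web: 12 × 150, A = 1 800 mm², y = 85 mm, Ī = 3 375 000 mm⁴.
Hole (subtracted): ⌀4, A = 12.57 mm², y = 5 mm, Ī = 12.57 mm⁴.
Centroid: ȳ = ΣA·y / ΣA = 41.11 mm.
Transfer each piece to the horizontal centroidal axis using Ī + A·d² with d = y − 41.11:
  flange: d = -36.11 mm → contributes +2 887 533 mm⁴
  web: d = 43.89 mm → contributes +6 841 852 mm⁴
  hole: d = -36.11 mm → contributes −16 401 mm⁴
Total I = 9 712 983 mm⁴.

Ix ≈ 9.7 × 10⁶ mm⁴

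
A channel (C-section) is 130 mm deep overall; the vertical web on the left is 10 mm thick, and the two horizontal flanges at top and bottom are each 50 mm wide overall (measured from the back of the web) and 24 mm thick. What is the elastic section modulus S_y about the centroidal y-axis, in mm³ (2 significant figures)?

Break the section into simple shapes (no overlaps), measuring from the bottom-left corner of the bounding box.
Web: 10 × 130, A = 1 300 mm², x = 5 mm, Ī = 10 833 mm⁴.
Top flange (beyond web): 40 × 24, A = 960 mm², x = 30 mm, Ī = 128 000 mm⁴.
Bottom flange (beyond web): 40 × 24, A = 960 mm², x = 30 mm, Ī = 128 000 mm⁴.
Centroid: x̄ = ΣA·x / ΣA = 19.91 mm.
Transfer each piece to the centroidal y-axis using Ī + A·d² with d = x − 19.91:
  web: d = -14.91 mm → contributes +299 711 mm⁴
  top flange (beyond web): d = 10.09 mm → contributes +225 797 mm⁴
  bottom flange (beyond web): d = 10.09 mm → contributes +225 797 mm⁴
Total I = 751 305 mm⁴.
Extreme fibre distance c = 30.09 mm; S = I/c = 24 966 mm³.

S_y ≈ 2.5 × 10⁴ mm³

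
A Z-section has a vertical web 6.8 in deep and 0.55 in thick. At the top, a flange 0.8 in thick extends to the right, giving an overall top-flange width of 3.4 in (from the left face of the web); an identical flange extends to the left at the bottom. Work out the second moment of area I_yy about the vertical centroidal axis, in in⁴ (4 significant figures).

I_yy ≈ 16.36 in⁴

Break the section into simple shapes (no overlaps), measuring from the bottom-left corner of the bounding box.
Web: 0.55 × 6.8, A = 3.74 in², x = 3.125 in, Ī = 0.0942792 in⁴.
Top flange (beyond web): 2.85 × 0.8, A = 2.28 in², x = 4.825 in, Ī = 1.54328 in⁴.
Bottom flange (beyond web): 2.85 × 0.8, A = 2.28 in², x = 1.425 in, Ī = 1.54328 in⁴.
Centroid: x̄ = ΣA·x / ΣA = 3.125 in.
Transfer each piece to the vertical centroidal axis using Ī + A·d² with d = x − 3.125:
  web: d = 0 in → contributes +0.0942792 in⁴
  top flange (beyond web): d = 1.7 in → contributes +8.13248 in⁴
  bottom flange (beyond web): d = -1.7 in → contributes +8.13248 in⁴
Total I = 16.3592 in⁴.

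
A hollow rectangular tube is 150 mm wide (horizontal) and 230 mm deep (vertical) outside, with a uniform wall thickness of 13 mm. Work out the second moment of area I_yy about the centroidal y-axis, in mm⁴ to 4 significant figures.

Treat the section as a set of non-overlapping primitives; coordinates are from the bounding-box lower-left.
Outer rectangle: 150 × 230, A = 34 500 mm², x = 75 mm, Ī = 64 687 500 mm⁴.
Inner void (subtracted): 124 × 204, A = 25 296 mm², x = 75 mm, Ī = 32 412 608 mm⁴.
By symmetry the centroid is at mid-width, x̄ = 75 mm.
All pieces are centred on the centroidal y-axis, so I = ΣĪ (holes subtracted) = 32 274 892 mm⁴.

I_yy ≈ 3.227 × 10⁷ mm⁴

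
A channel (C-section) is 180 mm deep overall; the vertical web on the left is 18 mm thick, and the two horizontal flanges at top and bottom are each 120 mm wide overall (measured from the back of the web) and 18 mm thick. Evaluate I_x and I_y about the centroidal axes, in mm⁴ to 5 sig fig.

Split into non-overlapping primitives; take the origin at the lower-left of the bounding box.
Web: 18 × 180, A = 3 240 mm², y = 90 mm, Ī = 8 748 000 mm⁴.
Top flange (beyond web): 102 × 18, A = 1 836 mm², y = 171 mm, Ī = 49 572 mm⁴.
Bottom flange (beyond web): 102 × 18, A = 1 836 mm², y = 9 mm, Ī = 49 572 mm⁴.
By symmetry the centroid is at mid-height, ȳ = 90 mm.
Transfer each piece to the centroidal x-axis using Ī + A·d² with d = y − 90:
  web: d = 0 mm → contributes +8 748 000 mm⁴
  top flange (beyond web): d = 81 mm → contributes +12 095 568 mm⁴
  bottom flange (beyond web): d = -81 mm → contributes +12 095 568 mm⁴
Total I = 32 939 136 mm⁴.
For the y-axis: x̄ = 40.875 mm.
Repeating about the centroidal y-axis gives I_y = 9 467 604 mm⁴.

I_x ≈ 3.2939 × 10⁷ mm⁴, I_y ≈ 9.4676 × 10⁶ mm⁴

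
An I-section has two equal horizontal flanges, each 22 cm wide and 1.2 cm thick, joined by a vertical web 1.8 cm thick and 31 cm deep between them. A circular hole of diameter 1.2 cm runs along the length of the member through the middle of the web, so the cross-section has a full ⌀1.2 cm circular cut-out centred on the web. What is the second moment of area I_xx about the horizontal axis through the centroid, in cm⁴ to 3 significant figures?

I_xx ≈ 1.82 × 10⁴ cm⁴

Break the section into simple shapes (no overlaps), measuring from the bottom-left corner of the bounding box.
Bottom flange: 22 × 1.2, A = 26.4 cm², y = 0.6 cm, Ī = 3.168 cm⁴.
Web: 1.8 × 31, A = 55.8 cm², y = 16.7 cm, Ī = 4468.7 cm⁴.
Top flange: 22 × 1.2, A = 26.4 cm², y = 32.8 cm, Ī = 3.168 cm⁴.
Hole (subtracted): ⌀1.2, A = 1.131 cm², y = 16.7 cm, Ī = 0.10179 cm⁴.
By symmetry the centroid is at mid-height, ȳ = 16.7 cm.
Transfer each piece to the horizontal axis through the centroid using Ī + A·d² with d = y − 16.7:
  bottom flange: d = -16.1 cm → contributes +6846.3 cm⁴
  web: d = 0 cm → contributes +4468.7 cm⁴
  top flange: d = 16.1 cm → contributes +6846.3 cm⁴
  hole: d = 0 cm → contributes −0.10179 cm⁴
Total I = 18 161 cm⁴.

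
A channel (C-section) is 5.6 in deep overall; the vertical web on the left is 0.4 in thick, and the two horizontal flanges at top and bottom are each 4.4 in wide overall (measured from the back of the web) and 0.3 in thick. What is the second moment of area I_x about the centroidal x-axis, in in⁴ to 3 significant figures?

I_x ≈ 22.7 in⁴

Break the section into simple shapes (no overlaps), measuring from the bottom-left corner of the bounding box.
Web: 0.4 × 5.6, A = 2.24 in², y = 2.8 in, Ī = 5.8539 in⁴.
Top flange (beyond web): 4 × 0.3, A = 1.2 in², y = 5.45 in, Ī = 0.009 in⁴.
Bottom flange (beyond web): 4 × 0.3, A = 1.2 in², y = 0.15 in, Ī = 0.009 in⁴.
By symmetry the centroid is at mid-height, ȳ = 2.8 in.
Transfer each piece to the centroidal x-axis using Ī + A·d² with d = y − 2.8:
  web: d = 0 in → contributes +5.8539 in⁴
  top flange (beyond web): d = 2.65 in → contributes +8.436 in⁴
  bottom flange (beyond web): d = -2.65 in → contributes +8.436 in⁴
Total I = 22.726 in⁴.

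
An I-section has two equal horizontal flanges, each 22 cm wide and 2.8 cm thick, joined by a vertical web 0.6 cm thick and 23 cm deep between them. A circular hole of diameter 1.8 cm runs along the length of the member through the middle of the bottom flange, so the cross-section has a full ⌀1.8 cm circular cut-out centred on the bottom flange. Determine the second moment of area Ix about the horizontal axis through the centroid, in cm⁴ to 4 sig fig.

Ix ≈ 2.076 × 10⁴ cm⁴

Treat the section as a set of non-overlapping primitives; coordinates are from the bounding-box lower-left.
Bottom flange: 22 × 2.8, A = 61.6 cm², y = 1.4 cm, Ī = 40.2453 cm⁴.
Web: 0.6 × 23, A = 13.8 cm², y = 14.3 cm, Ī = 608.35 cm⁴.
Top flange: 22 × 2.8, A = 61.6 cm², y = 27.2 cm, Ī = 40.2453 cm⁴.
Hole (subtracted): ⌀1.8, A = 2.54469 cm², y = 1.4 cm, Ī = 0.5153 cm⁴.
Centroid: ȳ = ΣA·y / ΣA = 14.5441 cm.
Transfer each piece to the horizontal axis through the centroid using Ī + A·d² with d = y − 14.5441:
  bottom flange: d = -13.1441 cm → contributes +10682.8 cm⁴
  web: d = -0.244144 cm → contributes +609.173 cm⁴
  top flange: d = 12.6559 cm → contributes +9906.76 cm⁴
  hole: d = -13.1441 cm → contributes −440.158 cm⁴
Total I = 20758.6 cm⁴.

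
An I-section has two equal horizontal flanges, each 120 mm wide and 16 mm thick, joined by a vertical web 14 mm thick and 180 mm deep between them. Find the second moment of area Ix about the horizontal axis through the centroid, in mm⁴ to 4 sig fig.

Treat the section as a set of non-overlapping primitives; coordinates are from the bounding-box lower-left.
Bottom flange: 120 × 16, A = 1 920 mm², y = 8 mm, Ī = 40 960 mm⁴.
Web: 14 × 180, A = 2 520 mm², y = 106 mm, Ī = 6 804 000 mm⁴.
Top flange: 120 × 16, A = 1 920 mm², y = 204 mm, Ī = 40 960 mm⁴.
By symmetry the centroid is at mid-height, ȳ = 106 mm.
Transfer each piece to the horizontal axis through the centroid using Ī + A·d² with d = y − 106:
  bottom flange: d = -98 mm → contributes +18 480 640 mm⁴
  web: d = 0 mm → contributes +6 804 000 mm⁴
  top flange: d = 98 mm → contributes +18 480 640 mm⁴
Total I = 43 765 280 mm⁴.

Ix ≈ 4.377 × 10⁷ mm⁴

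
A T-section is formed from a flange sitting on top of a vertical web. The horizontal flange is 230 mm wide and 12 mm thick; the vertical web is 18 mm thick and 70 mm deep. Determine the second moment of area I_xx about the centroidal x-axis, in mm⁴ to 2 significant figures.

Treat the section as a set of non-overlapping primitives; coordinates are from the bounding-box lower-left.
Flange: 230 × 12, A = 2 760 mm², y = 76 mm, Ī = 33 120 mm⁴.
Web: 18 × 70, A = 1 260 mm², y = 35 mm, Ī = 514 500 mm⁴.
Centroid: ȳ = ΣA·y / ΣA = 63.15 mm.
Transfer each piece to the centroidal x-axis using Ī + A·d² with d = y − 63.15:
  flange: d = 12.85 mm → contributes +488 911 mm⁴
  web: d = -28.15 mm → contributes +1 512 899 mm⁴
Total I = 2 001 810 mm⁴.

I_xx ≈ 2.0 × 10⁶ mm⁴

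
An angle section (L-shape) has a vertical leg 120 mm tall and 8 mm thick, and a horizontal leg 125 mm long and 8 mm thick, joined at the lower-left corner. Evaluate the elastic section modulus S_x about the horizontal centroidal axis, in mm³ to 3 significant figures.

Break the section into simple shapes (no overlaps), measuring from the bottom-left corner of the bounding box.
Vertical leg: 8 × 120, A = 960 mm², y = 60 mm, Ī = 1 152 000 mm⁴.
Horizontal leg (remainder): 117 × 8, A = 936 mm², y = 4 mm, Ī = 4 992 mm⁴.
Centroid: ȳ = ΣA·y / ΣA = 32.354 mm.
Transfer each piece to the horizontal centroidal axis using Ī + A·d² with d = y − 32.354:
  vertical leg: d = 27.646 mm → contributes +1 885 706 mm⁴
  horizontal leg (remainder): d = -28.354 mm → contributes +757 511 mm⁴
Total I = 2 643 218 mm⁴.
Extreme fibre distance c = 87.646 mm; S = I/c = 30 158 mm³.

S_x ≈ 3.02 × 10⁴ mm³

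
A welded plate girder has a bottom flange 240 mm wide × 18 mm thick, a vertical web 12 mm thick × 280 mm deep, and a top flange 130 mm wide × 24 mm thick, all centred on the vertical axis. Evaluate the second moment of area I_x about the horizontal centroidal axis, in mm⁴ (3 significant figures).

I_x ≈ 1.88 × 10⁸ mm⁴

Split into non-overlapping primitives; take the origin at the lower-left of the bounding box.
Bottom plate: 240 × 18, A = 4 320 mm², y = 9 mm, Ī = 116 640 mm⁴.
Web plate: 12 × 280, A = 3 360 mm², y = 158 mm, Ī = 21 952 000 mm⁴.
Top plate: 130 × 24, A = 3 120 mm², y = 310 mm, Ī = 149 760 mm⁴.
Centroid: ȳ = ΣA·y / ΣA = 142.31 mm.
Transfer each piece to the horizontal centroidal axis using Ī + A·d² with d = y − 142.31:
  bottom plate: d = -133.31 mm → contributes +76 891 042 mm⁴
  web plate: d = 15.689 mm → contributes +22 779 035 mm⁴
  top plate: d = 167.69 mm → contributes +87 882 798 mm⁴
Total I = 187 552 875 mm⁴.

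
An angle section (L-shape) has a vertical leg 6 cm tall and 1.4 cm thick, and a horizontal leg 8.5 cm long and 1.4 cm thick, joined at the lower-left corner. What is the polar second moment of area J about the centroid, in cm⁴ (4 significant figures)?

J ≈ 176.3 cm⁴

Break the section into simple shapes (no overlaps), measuring from the bottom-left corner of the bounding box.
Vertical leg: 1.4 × 6, A = 8.4 cm², y = 3 cm, Ī = 25.2 cm⁴.
Horizontal leg (remainder): 7.1 × 1.4, A = 9.94 cm², y = 0.7 cm, Ī = 1.62353 cm⁴.
Centroid: ȳ = ΣA·y / ΣA = 1.75344 cm.
Transfer each piece to the centroidal x-axis using Ī + A·d² with d = y − 1.75344:
  vertical leg: d = 1.24656 cm → contributes +38.253 cm⁴
  horizontal leg (remainder): d = -1.05344 cm → contributes +12.6542 cm⁴
Total I = 50.9072 cm⁴.
For the y-axis: x̄ = 3.00344 cm.
Repeating about the centroidal y-axis gives I_y = 125.361 cm⁴.
Polar second moment: J = I_x + I_y = 176.268 cm⁴.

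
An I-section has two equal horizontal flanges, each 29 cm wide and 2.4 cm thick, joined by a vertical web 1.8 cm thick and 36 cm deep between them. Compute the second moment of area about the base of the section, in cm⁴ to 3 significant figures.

I_base ≈ 1.43 × 10⁵ cm⁴

Treat the section as a set of non-overlapping primitives; coordinates are from the bounding-box lower-left.
Bottom flange: 29 × 2.4, A = 69.6 cm², y = 1.2 cm, Ī = 33.408 cm⁴.
Web: 1.8 × 36, A = 64.8 cm², y = 20.4 cm, Ī = 6998.4 cm⁴.
Top flange: 29 × 2.4, A = 69.6 cm², y = 39.6 cm, Ī = 33.408 cm⁴.
Transfer each piece to the bottom edge using Ī + A·d² with d = y − 0:
  bottom flange: d = 1.2 cm → contributes +133.63 cm⁴
  web: d = 20.4 cm → contributes +33 966 cm⁴
  top flange: d = 39.6 cm → contributes +109 177 cm⁴
Total I = 143 277 cm⁴.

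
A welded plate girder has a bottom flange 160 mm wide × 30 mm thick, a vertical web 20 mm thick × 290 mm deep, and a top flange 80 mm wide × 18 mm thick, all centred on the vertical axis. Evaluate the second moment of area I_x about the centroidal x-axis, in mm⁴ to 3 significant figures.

Treat the section as a set of non-overlapping primitives; coordinates are from the bounding-box lower-left.
Bottom plate: 160 × 30, A = 4 800 mm², y = 15 mm, Ī = 360 000 mm⁴.
Web plate: 20 × 290, A = 5 800 mm², y = 175 mm, Ī = 40 648 333 mm⁴.
Top plate: 80 × 18, A = 1 440 mm², y = 329 mm, Ī = 38 880 mm⁴.
Centroid: ȳ = ΣA·y / ΣA = 129.63 mm.
Transfer each piece to the centroidal x-axis using Ī + A·d² with d = y − 129.63:
  bottom plate: d = -114.63 mm → contributes +63 433 530 mm⁴
  web plate: d = 45.369 mm → contributes +52 586 620 mm⁴
  top plate: d = 199.37 mm → contributes +57 275 866 mm⁴
Total I = 173 296 016 mm⁴.

I_x ≈ 1.73 × 10⁸ mm⁴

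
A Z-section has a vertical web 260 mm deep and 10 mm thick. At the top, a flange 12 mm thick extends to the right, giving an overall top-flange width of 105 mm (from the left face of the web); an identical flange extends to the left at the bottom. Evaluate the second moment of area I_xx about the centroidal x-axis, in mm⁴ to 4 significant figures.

Break the section into simple shapes (no overlaps), measuring from the bottom-left corner of the bounding box.
Web: 10 × 260, A = 2 600 mm², y = 130 mm, Ī = 14 646 667 mm⁴.
Top flange (beyond web): 95 × 12, A = 1 140 mm², y = 254 mm, Ī = 13 680 mm⁴.
Bottom flange (beyond web): 95 × 12, A = 1 140 mm², y = 6 mm, Ī = 13 680 mm⁴.
Centroid: ȳ = ΣA·y / ΣA = 130 mm.
Transfer each piece to the centroidal x-axis using Ī + A·d² with d = y − 130:
  web: d = 0 mm → contributes +14 646 667 mm⁴
  top flange (beyond web): d = 124 mm → contributes +17 542 320 mm⁴
  bottom flange (beyond web): d = -124 mm → contributes +17 542 320 mm⁴
Total I = 49 731 307 mm⁴.

I_xx ≈ 4.973 × 10⁷ mm⁴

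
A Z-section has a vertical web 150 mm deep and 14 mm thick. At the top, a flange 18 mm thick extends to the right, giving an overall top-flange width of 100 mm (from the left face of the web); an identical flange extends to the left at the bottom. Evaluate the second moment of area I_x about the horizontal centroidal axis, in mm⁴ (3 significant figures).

Break the section into simple shapes (no overlaps), measuring from the bottom-left corner of the bounding box.
Web: 14 × 150, A = 2 100 mm², y = 75 mm, Ī = 3 937 500 mm⁴.
Top flange (beyond web): 86 × 18, A = 1 548 mm², y = 141 mm, Ī = 41 796 mm⁴.
Bottom flange (beyond web): 86 × 18, A = 1 548 mm², y = 9 mm, Ī = 41 796 mm⁴.
Centroid: ȳ = ΣA·y / ΣA = 75 mm.
Transfer each piece to the horizontal centroidal axis using Ī + A·d² with d = y − 75:
  web: d = 0 mm → contributes +3 937 500 mm⁴
  top flange (beyond web): d = 66 mm → contributes +6 784 884 mm⁴
  bottom flange (beyond web): d = -66 mm → contributes +6 784 884 mm⁴
Total I = 17 507 268 mm⁴.

I_x ≈ 1.75 × 10⁷ mm⁴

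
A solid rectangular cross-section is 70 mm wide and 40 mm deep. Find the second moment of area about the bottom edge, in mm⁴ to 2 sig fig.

The section: 70 × 40, A = 2 800 mm², y = 20 mm, Ī = 373 333 mm⁴.
Transfer it to a horizontal axis along the bottom face using Ī + A·d² with d = y − 0:
  the section: d = 20 mm → contributes +1 493 333 mm⁴
Total I = 1 493 333 mm⁴.

I_base ≈ 1.5 × 10⁶ mm⁴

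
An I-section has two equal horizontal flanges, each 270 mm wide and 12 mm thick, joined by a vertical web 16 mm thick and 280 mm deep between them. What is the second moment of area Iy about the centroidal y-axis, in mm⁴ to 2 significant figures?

Split into non-overlapping primitives; take the origin at the lower-left of the bounding box.
Bottom flange: 270 × 12, A = 3 240 mm², x = 135 mm, Ī = 19 683 000 mm⁴.
Web: 16 × 280, A = 4 480 mm², x = 135 mm, Ī = 95 573 mm⁴.
Top flange: 270 × 12, A = 3 240 mm², x = 135 mm, Ī = 19 683 000 mm⁴.
By symmetry the centroid is at mid-width, x̄ = 135 mm.
All pieces are centred on the centroidal y-axis, so I = ΣĪ = 39 461 573 mm⁴.

Iy ≈ 3.9 × 10⁷ mm⁴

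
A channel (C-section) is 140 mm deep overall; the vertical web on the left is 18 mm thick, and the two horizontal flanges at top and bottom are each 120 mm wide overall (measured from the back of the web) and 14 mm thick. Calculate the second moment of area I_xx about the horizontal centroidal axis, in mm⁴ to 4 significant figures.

I_xx ≈ 1.550 × 10⁷ mm⁴

Treat the section as a set of non-overlapping primitives; coordinates are from the bounding-box lower-left.
Web: 18 × 140, A = 2 520 mm², y = 70 mm, Ī = 4 116 000 mm⁴.
Top flange (beyond web): 102 × 14, A = 1 428 mm², y = 133 mm, Ī = 23 324 mm⁴.
Bottom flange (beyond web): 102 × 14, A = 1 428 mm², y = 7 mm, Ī = 23 324 mm⁴.
By symmetry the centroid is at mid-height, ȳ = 70 mm.
Transfer each piece to the horizontal centroidal axis using Ī + A·d² with d = y − 70:
  web: d = 0 mm → contributes +4 116 000 mm⁴
  top flange (beyond web): d = 63 mm → contributes +5 691 056 mm⁴
  bottom flange (beyond web): d = -63 mm → contributes +5 691 056 mm⁴
Total I = 15 498 112 mm⁴.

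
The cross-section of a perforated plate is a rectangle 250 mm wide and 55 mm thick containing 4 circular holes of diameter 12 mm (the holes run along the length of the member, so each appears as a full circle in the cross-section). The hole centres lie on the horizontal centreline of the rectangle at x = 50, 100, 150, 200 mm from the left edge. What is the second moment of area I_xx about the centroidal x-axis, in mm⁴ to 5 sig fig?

I_xx ≈ 3.4621 × 10⁶ mm⁴

Split into non-overlapping primitives; take the origin at the lower-left of the bounding box.
Plate: 250 × 55, A = 13 750 mm², y = 27.5 mm, Ī = 3 466 146 mm⁴.
Hole 1 (subtracted): ⌀12, A = 113.0973 mm², y = 27.5 mm, Ī = 1017.876 mm⁴.
Hole 2 (subtracted): ⌀12, A = 113.0973 mm², y = 27.5 mm, Ī = 1017.876 mm⁴.
Hole 3 (subtracted): ⌀12, A = 113.0973 mm², y = 27.5 mm, Ī = 1017.876 mm⁴.
Hole 4 (subtracted): ⌀12, A = 113.0973 mm², y = 27.5 mm, Ī = 1017.876 mm⁴.
By symmetry the centroid is at mid-height, ȳ = 27.5 mm.
All pieces are centred on the centroidal x-axis, so I = ΣĪ (holes subtracted) = 3 462 074 mm⁴.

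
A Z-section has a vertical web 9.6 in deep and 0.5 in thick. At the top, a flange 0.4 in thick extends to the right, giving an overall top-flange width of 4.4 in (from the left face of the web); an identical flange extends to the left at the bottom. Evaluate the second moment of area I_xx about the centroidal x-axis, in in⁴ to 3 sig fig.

Break the section into simple shapes (no overlaps), measuring from the bottom-left corner of the bounding box.
Web: 0.5 × 9.6, A = 4.8 in², y = 4.8 in, Ī = 36.864 in⁴.
Top flange (beyond web): 3.9 × 0.4, A = 1.56 in², y = 9.4 in, Ī = 0.0208 in⁴.
Bottom flange (beyond web): 3.9 × 0.4, A = 1.56 in², y = 0.2 in, Ī = 0.0208 in⁴.
Centroid: ȳ = ΣA·y / ΣA = 4.8 in.
Transfer each piece to the centroidal x-axis using Ī + A·d² with d = y − 4.8:
  web: d = 0 in → contributes +36.864 in⁴
  top flange (beyond web): d = 4.6 in → contributes +33.03 in⁴
  bottom flange (beyond web): d = -4.6 in → contributes +33.03 in⁴
Total I = 102.92 in⁴.

I_xx ≈ 103 in⁴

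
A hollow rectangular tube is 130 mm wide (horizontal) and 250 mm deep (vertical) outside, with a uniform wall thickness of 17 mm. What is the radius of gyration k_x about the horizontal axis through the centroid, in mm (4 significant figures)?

Treat the section as a set of non-overlapping primitives; coordinates are from the bounding-box lower-left.
Outer rectangle: 130 × 250, A = 32 500 mm², y = 125 mm, Ī = 169 270 833 mm⁴.
Inner void (subtracted): 96 × 216, A = 20 736 mm², y = 125 mm, Ī = 80 621 568 mm⁴.
By symmetry the centroid is at mid-height, ȳ = 125 mm.
All pieces are centred on the horizontal axis through the centroid, so I = ΣĪ (holes subtracted) = 88 649 265 mm⁴.
Radius of gyration: k = √(I/A) = √(88 649 265 / 11 764) = 86.8081 mm.

k_x ≈ 86.81 mm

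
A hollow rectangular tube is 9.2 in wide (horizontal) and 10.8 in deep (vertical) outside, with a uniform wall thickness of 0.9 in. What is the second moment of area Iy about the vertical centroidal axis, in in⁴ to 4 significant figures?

Iy ≈ 396.9 in⁴

Split into non-overlapping primitives; take the origin at the lower-left of the bounding box.
Outer rectangle: 9.2 × 10.8, A = 99.36 in², x = 4.6 in, Ī = 700.819 in⁴.
Inner void (subtracted): 7.4 × 9, A = 66.6 in², x = 4.6 in, Ī = 303.918 in⁴.
By symmetry the centroid is at mid-width, x̄ = 4.6 in.
All pieces are centred on the vertical centroidal axis, so I = ΣĪ (holes subtracted) = 396.901 in⁴.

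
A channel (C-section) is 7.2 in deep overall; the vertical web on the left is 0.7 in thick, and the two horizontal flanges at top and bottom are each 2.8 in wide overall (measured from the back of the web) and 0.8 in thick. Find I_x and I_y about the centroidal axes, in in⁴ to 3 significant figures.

Decompose the section into non-overlapping parts with the origin at the bottom-left of its bounding rectangle.
Web: 0.7 × 7.2, A = 5.04 in², y = 3.6 in, Ī = 21.773 in⁴.
Top flange (beyond web): 2.1 × 0.8, A = 1.68 in², y = 6.8 in, Ī = 0.0896 in⁴.
Bottom flange (beyond web): 2.1 × 0.8, A = 1.68 in², y = 0.4 in, Ī = 0.0896 in⁴.
By symmetry the centroid is at mid-height, ȳ = 3.6 in.
Transfer each piece to the centroidal x-axis using Ī + A·d² with d = y − 3.6:
  web: d = 0 in → contributes +21.773 in⁴
  top flange (beyond web): d = 3.2 in → contributes +17.293 in⁴
  bottom flange (beyond web): d = -3.2 in → contributes +17.293 in⁴
Total I = 56.358 in⁴.
For the y-axis: x̄ = 0.91 in.
Repeating about the centroidal y-axis gives I_y = 5.392 in⁴.

I_x ≈ 56.4 in⁴, I_y ≈ 5.39 in⁴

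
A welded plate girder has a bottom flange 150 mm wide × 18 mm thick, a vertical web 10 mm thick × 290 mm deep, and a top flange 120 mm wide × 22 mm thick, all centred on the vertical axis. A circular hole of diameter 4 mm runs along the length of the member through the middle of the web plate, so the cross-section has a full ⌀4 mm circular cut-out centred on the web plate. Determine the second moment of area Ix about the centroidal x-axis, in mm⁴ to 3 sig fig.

Break the section into simple shapes (no overlaps), measuring from the bottom-left corner of the bounding box.
Bottom plate: 150 × 18, A = 2 700 mm², y = 9 mm, Ī = 72 900 mm⁴.
Web plate: 10 × 290, A = 2 900 mm², y = 163 mm, Ī = 20 324 167 mm⁴.
Top plate: 120 × 22, A = 2 640 mm², y = 319 mm, Ī = 106 480 mm⁴.
Hole (subtracted): ⌀4, A = 12.566 mm², y = 163 mm, Ī = 12.566 mm⁴.
Centroid: ȳ = ΣA·y / ΣA = 162.52 mm.
Transfer each piece to the centroidal x-axis using Ī + A·d² with d = y − 162.52:
  bottom plate: d = -153.52 mm → contributes +63 706 463 mm⁴
  web plate: d = 0.48132 mm → contributes +20 324 838 mm⁴
  top plate: d = 156.48 mm → contributes +64 750 582 mm⁴
  hole: d = 0.48132 mm → contributes −15.478 mm⁴
Total I = 148 781 868 mm⁴.

Ix ≈ 1.49 × 10⁸ mm⁴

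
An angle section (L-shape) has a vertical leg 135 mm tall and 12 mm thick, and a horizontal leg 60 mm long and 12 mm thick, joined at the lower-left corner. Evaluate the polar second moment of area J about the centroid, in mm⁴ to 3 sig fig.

Split into non-overlapping primitives; take the origin at the lower-left of the bounding box.
Vertical leg: 12 × 135, A = 1 620 mm², y = 67.5 mm, Ī = 2 460 375 mm⁴.
Horizontal leg (remainder): 48 × 12, A = 576 mm², y = 6 mm, Ī = 6 912 mm⁴.
Centroid: ȳ = ΣA·y / ΣA = 51.369 mm.
Transfer each piece to the centroidal x-axis using Ī + A·d² with d = y − 51.369:
  vertical leg: d = 16.131 mm → contributes +2 881 922 mm⁴
  horizontal leg (remainder): d = -45.369 mm → contributes +1 192 512 mm⁴
Total I = 4 074 433 mm⁴.
For the y-axis: x̄ = 13.869 mm.
Repeating about the centroidal y-axis gives I_y = 512 458 mm⁴.
Polar second moment: J = I_x + I_y = 4 586 891 mm⁴.

J ≈ 4.59 × 10⁶ mm⁴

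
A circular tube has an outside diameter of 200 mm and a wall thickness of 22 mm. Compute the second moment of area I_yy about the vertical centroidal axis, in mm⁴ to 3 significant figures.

I_yy ≈ 4.95 × 10⁷ mm⁴

Break the section into simple shapes (no overlaps), measuring from the bottom-left corner of the bounding box.
Outer circle: ⌀200, A = 31 416 mm², x = 100 mm, Ī = 78 539 816 mm⁴.
Bore (subtracted): ⌀156, A = 19 113 mm², x = 100 mm, Ī = 29 071 557 mm⁴.
By symmetry the centroid is at mid-width, x̄ = 100 mm.
All pieces are centred on the vertical centroidal axis, so I = ΣĪ (holes subtracted) = 49 468 259 mm⁴.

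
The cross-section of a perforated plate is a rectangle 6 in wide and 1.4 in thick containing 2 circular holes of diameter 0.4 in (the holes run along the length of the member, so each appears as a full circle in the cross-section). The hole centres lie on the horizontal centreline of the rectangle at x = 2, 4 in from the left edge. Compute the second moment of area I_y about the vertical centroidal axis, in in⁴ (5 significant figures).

I_y ≈ 24.946 in⁴

Break the section into simple shapes (no overlaps), measuring from the bottom-left corner of the bounding box.
Plate: 6 × 1.4, A = 8.4 in², x = 3 in, Ī = 25.2 in⁴.
Hole 1 (subtracted): ⌀0.4, A = 0.1256637 in², x = 2 in, Ī = 0.001256637 in⁴.
Hole 2 (subtracted): ⌀0.4, A = 0.1256637 in², x = 4 in, Ī = 0.001256637 in⁴.
By symmetry the centroid is at mid-width, x̄ = 3 in.
Transfer each piece to the vertical centroidal axis using Ī + A·d² with d = x − 3:
  plate: d = 0 in → contributes +25.2 in⁴
  hole 1: d = -1 in → contributes −0.1269203 in⁴
  hole 2: d = 1 in → contributes −0.1269203 in⁴
Total I = 24.94616 in⁴.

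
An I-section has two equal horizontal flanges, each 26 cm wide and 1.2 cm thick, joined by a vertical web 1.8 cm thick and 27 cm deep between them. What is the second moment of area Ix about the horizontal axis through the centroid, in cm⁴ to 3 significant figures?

Split into non-overlapping primitives; take the origin at the lower-left of the bounding box.
Bottom flange: 26 × 1.2, A = 31.2 cm², y = 0.6 cm, Ī = 3.744 cm⁴.
Web: 1.8 × 27, A = 48.6 cm², y = 14.7 cm, Ī = 2952.5 cm⁴.
Top flange: 26 × 1.2, A = 31.2 cm², y = 28.8 cm, Ī = 3.744 cm⁴.
By symmetry the centroid is at mid-height, ȳ = 14.7 cm.
Transfer each piece to the horizontal axis through the centroid using Ī + A·d² with d = y − 14.7:
  bottom flange: d = -14.1 cm → contributes +6206.6 cm⁴
  web: d = 0 cm → contributes +2952.5 cm⁴
  top flange: d = 14.1 cm → contributes +6206.6 cm⁴
Total I = 15 366 cm⁴.

Ix ≈ 1.54 × 10⁴ cm⁴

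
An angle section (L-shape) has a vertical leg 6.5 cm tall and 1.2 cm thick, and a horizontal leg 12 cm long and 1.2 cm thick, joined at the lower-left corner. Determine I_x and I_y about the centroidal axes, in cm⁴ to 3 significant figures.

Break the section into simple shapes (no overlaps), measuring from the bottom-left corner of the bounding box.
Vertical leg: 1.2 × 6.5, A = 7.8 cm², y = 3.25 cm, Ī = 27.463 cm⁴.
Horizontal leg (remainder): 10.8 × 1.2, A = 12.96 cm², y = 0.6 cm, Ī = 1.5552 cm⁴.
Centroid: ȳ = ΣA·y / ΣA = 1.5957 cm.
Transfer each piece to the centroidal x-axis using Ī + A·d² with d = y − 1.5957:
  vertical leg: d = 1.6543 cm → contributes +48.81 cm⁴
  horizontal leg (remainder): d = -0.99566 cm → contributes +14.403 cm⁴
Total I = 63.213 cm⁴.
For the y-axis: x̄ = 4.3457 cm.
Repeating about the centroidal y-axis gives I_y = 302.2 cm⁴.

I_x ≈ 63.2 cm⁴, I_y ≈ 302 cm⁴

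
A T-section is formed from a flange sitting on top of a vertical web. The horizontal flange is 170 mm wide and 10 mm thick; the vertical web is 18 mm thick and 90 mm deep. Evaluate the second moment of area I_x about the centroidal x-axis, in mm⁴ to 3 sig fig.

Break the section into simple shapes (no overlaps), measuring from the bottom-left corner of the bounding box.
Flange: 170 × 10, A = 1 700 mm², y = 95 mm, Ī = 14 167 mm⁴.
Web: 18 × 90, A = 1 620 mm², y = 45 mm, Ī = 1 093 500 mm⁴.
Centroid: ȳ = ΣA·y / ΣA = 70.602 mm.
Transfer each piece to the centroidal x-axis using Ī + A·d² with d = y − 70.602:
  flange: d = 24.398 mm → contributes +1 026 079 mm⁴
  web: d = -25.602 mm → contributes +2 155 383 mm⁴
Total I = 3 181 462 mm⁴.

I_x ≈ 3.18 × 10⁶ mm⁴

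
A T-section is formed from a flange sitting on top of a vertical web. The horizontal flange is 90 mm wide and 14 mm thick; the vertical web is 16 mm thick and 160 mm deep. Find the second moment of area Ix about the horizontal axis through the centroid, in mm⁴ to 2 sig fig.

Break the section into simple shapes (no overlaps), measuring from the bottom-left corner of the bounding box.
Flange: 90 × 14, A = 1 260 mm², y = 167 mm, Ī = 20 580 mm⁴.
Web: 16 × 160, A = 2 560 mm², y = 80 mm, Ī = 5 461 333 mm⁴.
Centroid: ȳ = ΣA·y / ΣA = 108.7 mm.
Transfer each piece to the horizontal axis through the centroid using Ī + A·d² with d = y − 108.7:
  flange: d = 58.3 mm → contributes +4 303 720 mm⁴
  web: d = -28.7 mm → contributes +7 569 441 mm⁴
Total I = 11 873 161 mm⁴.

Ix ≈ 1.2 × 10⁷ mm⁴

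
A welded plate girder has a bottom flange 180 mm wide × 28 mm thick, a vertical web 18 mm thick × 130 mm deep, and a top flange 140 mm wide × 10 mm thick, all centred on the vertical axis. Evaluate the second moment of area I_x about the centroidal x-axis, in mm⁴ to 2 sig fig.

Treat the section as a set of non-overlapping primitives; coordinates are from the bounding-box lower-left.
Bottom plate: 180 × 28, A = 5 040 mm², y = 14 mm, Ī = 329 280 mm⁴.
Web plate: 18 × 130, A = 2 340 mm², y = 93 mm, Ī = 3 295 500 mm⁴.
Top plate: 140 × 10, A = 1 400 mm², y = 163 mm, Ī = 11 667 mm⁴.
Centroid: ȳ = ΣA·y / ΣA = 58.81 mm.
Transfer each piece to the centroidal x-axis using Ī + A·d² with d = y − 58.81:
  bottom plate: d = -44.81 mm → contributes +10 450 729 mm⁴
  web plate: d = 34.19 mm → contributes +6 030 343 mm⁴
  top plate: d = 104.2 mm → contributes +15 208 508 mm⁴
Total I = 31 689 580 mm⁴.

I_x ≈ 3.2 × 10⁷ mm⁴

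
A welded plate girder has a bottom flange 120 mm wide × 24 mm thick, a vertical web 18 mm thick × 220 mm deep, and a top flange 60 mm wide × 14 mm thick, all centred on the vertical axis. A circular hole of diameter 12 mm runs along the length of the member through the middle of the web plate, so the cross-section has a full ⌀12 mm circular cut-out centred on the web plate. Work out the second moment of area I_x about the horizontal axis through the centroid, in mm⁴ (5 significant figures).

Break the section into simple shapes (no overlaps), measuring from the bottom-left corner of the bounding box.
Bottom plate: 120 × 24, A = 2 880 mm², y = 12 mm, Ī = 138 240 mm⁴.
Web plate: 18 × 220, A = 3 960 mm², y = 134 mm, Ī = 15 972 000 mm⁴.
Top plate: 60 × 14, A = 840 mm², y = 251 mm, Ī = 13 720 mm⁴.
Hole (subtracted): ⌀12, A = 113.0973 mm², y = 134 mm, Ī = 1017.876 mm⁴.
Centroid: ȳ = ΣA·y / ΣA = 100.5543 mm.
Transfer each piece to the horizontal axis through the centroid using Ī + A·d² with d = y − 100.5543:
  bottom plate: d = -88.55435 mm → contributes +22 722 832 mm⁴
  web plate: d = 33.44565 mm → contributes +20 401 702 mm⁴
  top plate: d = 150.4457 mm → contributes +19 026 191 mm⁴
  hole: d = 33.44565 mm → contributes −127529.9 mm⁴
Total I = 62 023 196 mm⁴.

I_x ≈ 6.2023 × 10⁷ mm⁴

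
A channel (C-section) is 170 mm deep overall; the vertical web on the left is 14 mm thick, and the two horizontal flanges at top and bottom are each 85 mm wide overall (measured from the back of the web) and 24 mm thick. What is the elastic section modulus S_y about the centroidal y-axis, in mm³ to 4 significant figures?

S_y ≈ 7.554 × 10⁴ mm³

Treat the section as a set of non-overlapping primitives; coordinates are from the bounding-box lower-left.
Web: 14 × 170, A = 2 380 mm², x = 7 mm, Ī = 38873.3 mm⁴.
Top flange (beyond web): 71 × 24, A = 1 704 mm², x = 49.5 mm, Ī = 715 822 mm⁴.
Bottom flange (beyond web): 71 × 24, A = 1 704 mm², x = 49.5 mm, Ī = 715 822 mm⁴.
Centroid: x̄ = ΣA·x / ΣA = 32.0242 mm.
Transfer each piece to the centroidal y-axis using Ī + A·d² with d = x − 32.0242:
  web: d = -25.0242 mm → contributes +1 529 253 mm⁴
  top flange (beyond web): d = 17.4758 mm → contributes +1 236 230 mm⁴
  bottom flange (beyond web): d = 17.4758 mm → contributes +1 236 230 mm⁴
Total I = 4 001 714 mm⁴.
Extreme fibre distance c = 52.9758 mm; S = I/c = 75538.5 mm³.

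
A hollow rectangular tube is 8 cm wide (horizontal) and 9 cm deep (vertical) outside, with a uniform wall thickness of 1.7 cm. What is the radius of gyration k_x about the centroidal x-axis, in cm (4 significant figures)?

k_x ≈ 3.009 cm

Treat the section as a set of non-overlapping primitives; coordinates are from the bounding-box lower-left.
Outer rectangle: 8 × 9, A = 72 cm², y = 4.5 cm, Ī = 486 cm⁴.
Inner void (subtracted): 4.6 × 5.6, A = 25.76 cm², y = 4.5 cm, Ī = 67.3195 cm⁴.
By symmetry the centroid is at mid-height, ȳ = 4.5 cm.
All pieces are centred on the centroidal x-axis, so I = ΣĪ (holes subtracted) = 418.681 cm⁴.
Radius of gyration: k = √(I/A) = √(418.681 / 46.24) = 3.00907 cm.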